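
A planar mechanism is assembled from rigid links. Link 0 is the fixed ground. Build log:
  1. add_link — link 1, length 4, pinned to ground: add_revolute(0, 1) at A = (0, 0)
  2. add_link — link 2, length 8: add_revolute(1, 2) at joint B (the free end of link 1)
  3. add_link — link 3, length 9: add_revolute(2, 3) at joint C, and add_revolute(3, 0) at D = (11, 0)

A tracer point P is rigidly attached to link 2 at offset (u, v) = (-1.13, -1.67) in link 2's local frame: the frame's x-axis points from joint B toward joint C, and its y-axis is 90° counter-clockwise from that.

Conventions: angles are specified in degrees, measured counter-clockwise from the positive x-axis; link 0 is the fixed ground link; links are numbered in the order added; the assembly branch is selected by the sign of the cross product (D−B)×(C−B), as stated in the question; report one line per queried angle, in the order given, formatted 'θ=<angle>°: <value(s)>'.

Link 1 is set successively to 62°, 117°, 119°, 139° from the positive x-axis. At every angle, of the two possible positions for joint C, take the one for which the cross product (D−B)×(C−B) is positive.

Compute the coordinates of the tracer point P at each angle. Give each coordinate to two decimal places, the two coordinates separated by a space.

A=(0,0), D=(11.00,0)
θ=62°: B = A + 4.00·(cos62°, sin62°) = (1.8779, 3.5318)
θ=62°: |BD| = 9.7819
θ=62°: circle(B,8.00) ∩ circle(D,9.00): a=4.0220, h=6.9154
θ=62°:   candidates: C₊=(8.1254,8.5286) cross=67.646; C₋=(3.1318,-4.3693) cross=-67.646
θ=62°:   branch + wants cross > 0 → take C=(8.1254,8.5286) (cross=67.646)
θ=62°: ex = (C−B)/|BC| = (0.7809,0.6246); ey = (-0.6246,0.7809)
θ=62°: P = B + -1.13·ex + -1.67·ey = (2.0385,1.5218)
θ=117°: B = A + 4.00·(cos117°, sin117°) = (-1.8160, 3.5640)
θ=117°: |BD| = 13.3023
θ=117°: circle(B,8.00) ∩ circle(D,9.00): a=6.0122, h=5.2777
θ=117°:   candidates: C₊=(5.3904,7.0379) cross=70.205; C₋=(2.5624,-3.1315) cross=-70.205
θ=117°:   branch + wants cross > 0 → take C=(5.3904,7.0379) (cross=70.205)
θ=117°: ex = (C−B)/|BC| = (0.9008,0.4342); ey = (-0.4342,0.9008)
θ=117°: P = B + -1.13·ex + -1.67·ey = (-2.1087,1.5690)
θ=119°: B = A + 4.00·(cos119°, sin119°) = (-1.9392, 3.4985)
θ=119°: |BD| = 13.4039
θ=119°: circle(B,8.00) ∩ circle(D,9.00): a=6.0678, h=5.2136
θ=119°:   candidates: C₊=(5.2790,6.9477) cross=69.883; C₋=(2.5574,-3.1182) cross=-69.883
θ=119°:   branch + wants cross > 0 → take C=(5.2790,6.9477) (cross=69.883)
θ=119°: ex = (C−B)/|BC| = (0.9023,0.4311); ey = (-0.4311,0.9023)
θ=119°: P = B + -1.13·ex + -1.67·ey = (-2.2388,1.5045)
θ=139°: B = A + 4.00·(cos139°, sin139°) = (-3.0188, 2.6242)
θ=139°: |BD| = 14.2623
θ=139°: circle(B,8.00) ∩ circle(D,9.00): a=6.5352, h=4.6142
θ=139°:   candidates: C₊=(4.2538,5.9572) cross=65.810; C₋=(2.5558,-3.1137) cross=-65.810
θ=139°:   branch + wants cross > 0 → take C=(4.2538,5.9572) (cross=65.810)
θ=139°: ex = (C−B)/|BC| = (0.9091,0.4166); ey = (-0.4166,0.9091)
θ=139°: P = B + -1.13·ex + -1.67·ey = (-3.3503,0.6353)

θ=62°: 2.04 1.52
θ=117°: -2.11 1.57
θ=119°: -2.24 1.50
θ=139°: -3.35 0.64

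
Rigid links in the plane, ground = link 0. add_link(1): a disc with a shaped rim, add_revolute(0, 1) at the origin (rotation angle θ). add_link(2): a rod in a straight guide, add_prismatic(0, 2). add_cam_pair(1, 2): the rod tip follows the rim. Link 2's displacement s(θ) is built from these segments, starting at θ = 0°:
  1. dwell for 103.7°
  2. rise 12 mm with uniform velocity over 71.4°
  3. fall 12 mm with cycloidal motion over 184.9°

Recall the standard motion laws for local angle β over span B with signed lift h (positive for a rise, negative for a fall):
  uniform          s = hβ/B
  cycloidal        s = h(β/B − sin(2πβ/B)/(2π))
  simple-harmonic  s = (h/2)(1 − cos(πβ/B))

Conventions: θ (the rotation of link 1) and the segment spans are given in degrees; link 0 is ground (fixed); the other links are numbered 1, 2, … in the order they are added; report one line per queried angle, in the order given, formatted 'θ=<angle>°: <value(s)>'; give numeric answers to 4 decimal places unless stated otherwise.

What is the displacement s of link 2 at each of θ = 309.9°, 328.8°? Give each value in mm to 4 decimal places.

segment 1 (0° to 103.7°, dwell): s unchanged at 0.0000
segment 2 (103.7° to 175.1°, uniform, h = 12) is passed completely: s = 0.0000 + (12) = 12.0000
θ = 309.9° falls in segment 3 (175.1° to 360°, cycloidal, h = -12): β = 309.9 − 175.1 = 134.8°, B = 184.9°; Δs = -12·(0.7290 − sin(2π·0.7290)/(2π)) = -10.6418; s = 12.0000 − 10.6418 = 1.3582
θ = 328.8° falls in segment 3 (175.1° to 360°, cycloidal, h = -12): β = 328.8 − 175.1 = 153.7°, B = 184.9°; Δs = -12·(0.8313 − sin(2π·0.8313)/(2π)) = -11.6414; s = 12.0000 − 11.6414 = 0.3586

θ=309.9°: 1.3582
θ=328.8°: 0.3586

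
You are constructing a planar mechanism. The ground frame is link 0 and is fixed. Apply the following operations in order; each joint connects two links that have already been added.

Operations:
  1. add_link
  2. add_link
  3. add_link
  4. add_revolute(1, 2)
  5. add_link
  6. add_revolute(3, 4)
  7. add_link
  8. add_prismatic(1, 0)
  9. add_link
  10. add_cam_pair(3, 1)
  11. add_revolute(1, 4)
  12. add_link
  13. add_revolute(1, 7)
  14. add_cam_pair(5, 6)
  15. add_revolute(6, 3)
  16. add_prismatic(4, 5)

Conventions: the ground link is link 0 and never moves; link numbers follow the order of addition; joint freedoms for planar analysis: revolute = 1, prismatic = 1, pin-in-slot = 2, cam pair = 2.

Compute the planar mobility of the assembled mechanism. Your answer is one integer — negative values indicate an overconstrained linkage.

L=1 J1=0 J2=0
add link → L=2 J1=0 J2=0
add link → L=3 J1=0 J2=0
add link → L=4 J1=0 J2=0
R@1,2 dof=1 J1 → L=4 J1=1 J2=0
add link → L=5 J1=1 J2=0
R@3,4 dof=1 J1 → L=5 J1=2 J2=0
add link → L=6 J1=2 J2=0
P@1,0 dof=1 J1 → L=6 J1=3 J2=0
add link → L=7 J1=3 J2=0
C@3,1 dof=2 J2 → L=7 J1=3 J2=1
R@1,4 dof=1 J1 → L=7 J1=4 J2=1
add link → L=8 J1=4 J2=1
R@1,7 dof=1 J1 → L=8 J1=5 J2=1
C@5,6 dof=2 J2 → L=8 J1=5 J2=2
R@6,3 dof=1 J1 → L=8 J1=6 J2=2
P@4,5 dof=1 J1 → L=8 J1=7 J2=2
M=3(L−1)−2J1−J2=3·7−2·7−2=5

M = 5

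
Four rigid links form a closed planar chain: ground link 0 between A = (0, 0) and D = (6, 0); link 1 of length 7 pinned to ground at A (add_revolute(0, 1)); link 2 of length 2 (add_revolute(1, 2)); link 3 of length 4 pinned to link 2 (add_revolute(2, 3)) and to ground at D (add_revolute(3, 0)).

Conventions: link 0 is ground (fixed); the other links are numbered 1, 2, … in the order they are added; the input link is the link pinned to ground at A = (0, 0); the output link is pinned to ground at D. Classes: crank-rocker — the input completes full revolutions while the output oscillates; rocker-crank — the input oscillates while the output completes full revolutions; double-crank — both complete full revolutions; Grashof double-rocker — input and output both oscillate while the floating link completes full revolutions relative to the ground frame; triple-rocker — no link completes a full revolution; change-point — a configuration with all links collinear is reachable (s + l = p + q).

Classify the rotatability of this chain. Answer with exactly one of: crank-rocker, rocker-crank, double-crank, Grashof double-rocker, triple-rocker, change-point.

lengths: ground=6, input=7, coupler=2, output=4
sorted: s=2 (shortest), l=7 (longest), p+q=10
s + l = 9 vs p + q = 10
s + l < p + q (Grashof) with shortest = coupler link → Grashof double-rocker

Grashof double-rocker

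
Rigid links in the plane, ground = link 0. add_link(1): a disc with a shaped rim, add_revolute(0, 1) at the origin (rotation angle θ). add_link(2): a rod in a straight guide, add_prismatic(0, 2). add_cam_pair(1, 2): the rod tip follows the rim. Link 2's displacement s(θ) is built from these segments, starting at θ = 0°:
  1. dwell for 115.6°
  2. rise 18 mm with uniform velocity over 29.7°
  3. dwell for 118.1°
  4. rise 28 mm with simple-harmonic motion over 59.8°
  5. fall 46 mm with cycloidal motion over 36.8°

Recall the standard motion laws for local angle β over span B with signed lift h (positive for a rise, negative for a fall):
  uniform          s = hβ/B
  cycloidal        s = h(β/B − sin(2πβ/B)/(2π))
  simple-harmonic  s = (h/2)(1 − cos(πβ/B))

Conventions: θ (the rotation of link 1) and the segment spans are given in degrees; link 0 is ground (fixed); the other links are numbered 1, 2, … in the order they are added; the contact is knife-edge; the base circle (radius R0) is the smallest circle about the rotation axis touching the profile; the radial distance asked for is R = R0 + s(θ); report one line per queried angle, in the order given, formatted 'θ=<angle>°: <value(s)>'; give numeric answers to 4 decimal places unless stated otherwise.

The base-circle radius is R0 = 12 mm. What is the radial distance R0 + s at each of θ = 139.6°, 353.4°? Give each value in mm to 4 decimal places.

segment 1 (0° to 115.6°, dwell): s unchanged at 0.0000
θ = 139.6° falls in segment 2 (115.6° to 145.3°, uniform, h = 18): β = 139.6 − 115.6 = 24°, B = 29.7°; Δs = 18·24/29.7 = 14.5455; s = 0.0000 + 14.5455 = 14.5455
segment 2 (115.6° to 145.3°, uniform, h = 18) is passed completely: s = 0.0000 + (18) = 18.0000
segment 3 (145.3° to 263.4°, dwell): s unchanged at 18.0000
segment 4 (263.4° to 323.2°, simple-harmonic, h = 28) is passed completely: s = 18.0000 + (28) = 46.0000
θ = 353.4° falls in segment 5 (323.2° to 360°, cycloidal, h = -46): β = 353.4 − 323.2 = 30.2°, B = 36.8°; Δs = -46·(0.8207 − sin(2π·0.8207)/(2π)) = -44.3615; s = 46.0000 − 44.3615 = 1.6385
θ=139.6°: R = R0 + s = 12 + 14.5455 = 26.5455
θ=353.4°: R = R0 + s = 12 + 1.6385 = 13.6385

θ=139.6°: 26.5455
θ=353.4°: 13.6385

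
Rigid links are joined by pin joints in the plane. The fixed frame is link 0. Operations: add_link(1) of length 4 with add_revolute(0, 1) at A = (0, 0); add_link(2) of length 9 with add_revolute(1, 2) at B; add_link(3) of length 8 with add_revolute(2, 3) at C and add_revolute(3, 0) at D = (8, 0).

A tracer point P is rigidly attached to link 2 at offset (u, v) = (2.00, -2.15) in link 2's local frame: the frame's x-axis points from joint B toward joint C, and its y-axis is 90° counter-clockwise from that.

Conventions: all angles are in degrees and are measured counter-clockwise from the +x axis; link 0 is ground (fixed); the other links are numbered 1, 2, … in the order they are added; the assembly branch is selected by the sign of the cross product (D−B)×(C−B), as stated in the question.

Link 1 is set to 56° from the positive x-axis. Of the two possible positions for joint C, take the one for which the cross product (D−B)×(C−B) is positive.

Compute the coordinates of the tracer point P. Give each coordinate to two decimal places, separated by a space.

A=(0,0), D=(8.00,0)
B = A + 4.00·(cos56°, sin56°) = (2.2368, 3.3162)
|BD| = 6.6492
circle(B,9.00) ∩ circle(D,8.00): a=4.6029, h=7.7339
  candidates: C₊=(10.0835,7.7239) cross=51.424; C₋=(2.3693,-5.6829) cross=-51.424
  branch + wants cross > 0 → take C=(10.0835,7.7239) (cross=51.424)
ex = (C−B)/|BC| = (0.8719,0.4898); ey = (-0.4898,0.8719)
P = B + 2.00·ex + -2.15·ey = (5.0335,2.4212)

5.03 2.42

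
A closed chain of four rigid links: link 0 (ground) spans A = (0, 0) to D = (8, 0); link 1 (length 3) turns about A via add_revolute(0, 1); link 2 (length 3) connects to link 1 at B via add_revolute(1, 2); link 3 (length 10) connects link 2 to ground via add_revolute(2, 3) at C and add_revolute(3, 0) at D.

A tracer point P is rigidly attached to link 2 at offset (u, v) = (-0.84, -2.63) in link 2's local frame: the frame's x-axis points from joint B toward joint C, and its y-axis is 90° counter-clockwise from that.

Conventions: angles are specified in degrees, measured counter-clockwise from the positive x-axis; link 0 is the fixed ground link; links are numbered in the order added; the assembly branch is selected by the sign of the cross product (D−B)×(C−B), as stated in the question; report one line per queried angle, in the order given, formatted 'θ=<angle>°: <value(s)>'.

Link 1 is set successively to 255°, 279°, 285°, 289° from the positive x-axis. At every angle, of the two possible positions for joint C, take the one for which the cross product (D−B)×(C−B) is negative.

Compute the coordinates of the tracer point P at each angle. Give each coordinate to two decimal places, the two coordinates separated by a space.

A=(0,0), D=(8.00,0)
θ=255°: B = A + 3.00·(cos255°, sin255°) = (-0.7765, -2.8978)
θ=255°: |BD| = 9.2425
θ=255°: circle(B,3.00) ∩ circle(D,10.00): a=-0.3017, h=2.9848
θ=255°:   candidates: C₊=(-1.9988,-0.1581) cross=27.587; C₋=(-0.1271,-5.8267) cross=-27.587
θ=255°:   branch - wants cross < 0 → take C=(-0.1271,-5.8267) (cross=-27.587)
θ=255°: ex = (C−B)/|BC| = (0.2164,-0.9763); ey = (0.9763,0.2164)
θ=255°: P = B + -0.84·ex + -2.63·ey = (-3.5259,-2.6469)
θ=279°: B = A + 3.00·(cos279°, sin279°) = (0.4693, -2.9631)
θ=279°: |BD| = 8.0927
θ=279°: circle(B,3.00) ∩ circle(D,10.00): a=-1.5760, h=2.5527
θ=279°:   candidates: C₊=(-1.9319,-1.1647) cross=20.658; C₋=(-0.0627,-5.9155) cross=-20.658
θ=279°:   branch - wants cross < 0 → take C=(-0.0627,-5.9155) (cross=-20.658)
θ=279°: ex = (C−B)/|BC| = (-0.1773,-0.9842); ey = (0.9842,-0.1773)
θ=279°: P = B + -0.84·ex + -2.63·ey = (-1.9701,-1.6700)
θ=285°: B = A + 3.00·(cos285°, sin285°) = (0.7765, -2.8978)
θ=285°: |BD| = 7.7831
θ=285°: circle(B,3.00) ∩ circle(D,10.00): a=-1.9544, h=2.2760
θ=285°:   candidates: C₊=(-1.8849,-1.5131) cross=17.714; C₋=(-0.1901,-5.7378) cross=-17.714
θ=285°:   branch - wants cross < 0 → take C=(-0.1901,-5.7378) (cross=-17.714)
θ=285°: ex = (C−B)/|BC| = (-0.3222,-0.9467); ey = (0.9467,-0.3222)
θ=285°: P = B + -0.84·ex + -2.63·ey = (-1.4427,-1.2552)
θ=289°: B = A + 3.00·(cos289°, sin289°) = (0.9767, -2.8366)
θ=289°: |BD| = 7.5745
θ=289°: circle(B,3.00) ∩ circle(D,10.00): a=-2.2198, h=2.0181
θ=289°:   candidates: C₊=(-1.8373,-1.7966) cross=15.286; C₋=(-0.3258,-5.5391) cross=-15.286
θ=289°:   branch - wants cross < 0 → take C=(-0.3258,-5.5391) (cross=-15.286)
θ=289°: ex = (C−B)/|BC| = (-0.4342,-0.9008); ey = (0.9008,-0.4342)
θ=289°: P = B + -0.84·ex + -2.63·ey = (-1.0278,-0.9380)

θ=255°: -3.53 -2.65
θ=279°: -1.97 -1.67
θ=285°: -1.44 -1.26
θ=289°: -1.03 -0.94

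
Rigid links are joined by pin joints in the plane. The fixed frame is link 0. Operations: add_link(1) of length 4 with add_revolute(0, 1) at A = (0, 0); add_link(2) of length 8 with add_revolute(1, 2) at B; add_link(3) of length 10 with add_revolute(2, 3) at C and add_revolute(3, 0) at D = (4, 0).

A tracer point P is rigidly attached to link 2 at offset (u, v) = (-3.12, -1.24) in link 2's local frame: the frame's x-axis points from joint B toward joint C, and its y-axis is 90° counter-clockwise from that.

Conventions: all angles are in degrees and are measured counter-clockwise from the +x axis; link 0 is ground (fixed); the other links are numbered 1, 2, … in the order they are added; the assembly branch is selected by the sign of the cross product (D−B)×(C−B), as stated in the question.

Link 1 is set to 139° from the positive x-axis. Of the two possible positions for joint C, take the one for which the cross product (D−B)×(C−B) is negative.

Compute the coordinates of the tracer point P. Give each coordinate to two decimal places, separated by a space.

A=(0,0), D=(4.00,0)
B = A + 4.00·(cos139°, sin139°) = (-3.0188, 2.6242)
|BD| = 7.4934
circle(B,8.00) ∩ circle(D,10.00): a=1.3446, h=7.8862
  candidates: C₊=(1.0024,9.5401) cross=59.094; C₋=(-4.5212,-5.2334) cross=-59.094
  branch - wants cross < 0 → take C=(-4.5212,-5.2334) (cross=-59.094)
ex = (C−B)/|BC| = (-0.1878,-0.9822); ey = (0.9822,-0.1878)
P = B + -3.12·ex + -1.24·ey = (-3.6508,5.9216)

-3.65 5.92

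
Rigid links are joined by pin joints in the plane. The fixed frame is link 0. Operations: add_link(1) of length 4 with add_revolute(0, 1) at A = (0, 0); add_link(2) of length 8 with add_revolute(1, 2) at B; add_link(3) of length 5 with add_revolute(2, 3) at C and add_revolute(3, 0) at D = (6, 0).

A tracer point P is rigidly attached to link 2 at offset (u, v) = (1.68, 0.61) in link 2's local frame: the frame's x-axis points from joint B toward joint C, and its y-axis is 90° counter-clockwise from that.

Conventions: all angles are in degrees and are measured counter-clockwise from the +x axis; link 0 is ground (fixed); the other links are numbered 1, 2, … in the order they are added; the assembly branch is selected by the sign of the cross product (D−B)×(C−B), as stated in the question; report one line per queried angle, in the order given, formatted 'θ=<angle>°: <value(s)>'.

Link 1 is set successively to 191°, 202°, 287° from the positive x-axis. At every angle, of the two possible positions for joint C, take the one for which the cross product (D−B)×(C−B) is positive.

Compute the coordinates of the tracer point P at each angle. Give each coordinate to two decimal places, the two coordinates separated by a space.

A=(0,0), D=(6.00,0)
θ=191°: B = A + 4.00·(cos191°, sin191°) = (-3.9265, -0.7632)
θ=191°: |BD| = 9.9558
θ=191°: circle(B,8.00) ∩ circle(D,5.00): a=6.9366, h=3.9855
θ=191°:   candidates: C₊=(2.6841,3.7423) cross=39.679; C₋=(3.2952,-4.2052) cross=-39.679
θ=191°:   branch + wants cross > 0 → take C=(2.6841,3.7423) (cross=39.679)
θ=191°: ex = (C−B)/|BC| = (0.8263,0.5632); ey = (-0.5632,0.8263)
θ=191°: P = B + 1.68·ex + 0.61·ey = (-2.8818,0.6870)
θ=202°: B = A + 4.00·(cos202°, sin202°) = (-3.7087, -1.4984)
θ=202°: |BD| = 9.8237
θ=202°: circle(B,8.00) ∩ circle(D,5.00): a=6.8968, h=4.0538
θ=202°:   candidates: C₊=(2.4891,3.5600) cross=39.824; C₋=(3.7257,-4.4528) cross=-39.824
θ=202°:   branch + wants cross > 0 → take C=(2.4891,3.5600) (cross=39.824)
θ=202°: ex = (C−B)/|BC| = (0.7747,0.6323); ey = (-0.6323,0.7747)
θ=202°: P = B + 1.68·ex + 0.61·ey = (-2.7929,0.0364)
θ=287°: B = A + 4.00·(cos287°, sin287°) = (1.1695, -3.8252)
θ=287°: |BD| = 6.1617
θ=287°: circle(B,8.00) ∩ circle(D,5.00): a=6.2456, h=4.9993
θ=287°:   candidates: C₊=(2.9622,3.9713) cross=30.804; C₋=(9.1694,-3.8672) cross=-30.804
θ=287°:   branch + wants cross > 0 → take C=(2.9622,3.9713) (cross=30.804)
θ=287°: ex = (C−B)/|BC| = (0.2241,0.9746); ey = (-0.9746,0.2241)
θ=287°: P = B + 1.68·ex + 0.61·ey = (0.9515,-2.0513)

θ=191°: -2.88 0.69
θ=202°: -2.79 0.04
θ=287°: 0.95 -2.05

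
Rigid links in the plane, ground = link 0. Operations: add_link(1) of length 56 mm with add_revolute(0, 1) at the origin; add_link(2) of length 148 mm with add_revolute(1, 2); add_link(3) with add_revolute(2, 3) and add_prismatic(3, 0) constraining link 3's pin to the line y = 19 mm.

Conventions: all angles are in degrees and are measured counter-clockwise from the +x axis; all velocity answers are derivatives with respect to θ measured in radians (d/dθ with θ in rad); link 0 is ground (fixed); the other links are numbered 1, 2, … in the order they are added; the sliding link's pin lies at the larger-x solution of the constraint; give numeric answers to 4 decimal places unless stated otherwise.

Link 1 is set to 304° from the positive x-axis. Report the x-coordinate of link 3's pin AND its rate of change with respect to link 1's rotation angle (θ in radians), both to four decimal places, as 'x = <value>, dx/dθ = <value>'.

geometry: r = 56 mm, L = 148 mm, e = 19 mm
crank pin P = (r cos θ, r sin θ) = (31.314803, -46.426104)
h = r sin θ − e = -46.426104 − 19 = -65.426104
x = r cos θ + √(L² − h²) = 31.314803 + 132.753248 = 164.068051
dx/dθ = −r sin θ − h·r cos θ/√(L² − h²) (θ in radians; h = -65.426104) = 61.859290

x = 164.0681, dx/dθ = 61.8593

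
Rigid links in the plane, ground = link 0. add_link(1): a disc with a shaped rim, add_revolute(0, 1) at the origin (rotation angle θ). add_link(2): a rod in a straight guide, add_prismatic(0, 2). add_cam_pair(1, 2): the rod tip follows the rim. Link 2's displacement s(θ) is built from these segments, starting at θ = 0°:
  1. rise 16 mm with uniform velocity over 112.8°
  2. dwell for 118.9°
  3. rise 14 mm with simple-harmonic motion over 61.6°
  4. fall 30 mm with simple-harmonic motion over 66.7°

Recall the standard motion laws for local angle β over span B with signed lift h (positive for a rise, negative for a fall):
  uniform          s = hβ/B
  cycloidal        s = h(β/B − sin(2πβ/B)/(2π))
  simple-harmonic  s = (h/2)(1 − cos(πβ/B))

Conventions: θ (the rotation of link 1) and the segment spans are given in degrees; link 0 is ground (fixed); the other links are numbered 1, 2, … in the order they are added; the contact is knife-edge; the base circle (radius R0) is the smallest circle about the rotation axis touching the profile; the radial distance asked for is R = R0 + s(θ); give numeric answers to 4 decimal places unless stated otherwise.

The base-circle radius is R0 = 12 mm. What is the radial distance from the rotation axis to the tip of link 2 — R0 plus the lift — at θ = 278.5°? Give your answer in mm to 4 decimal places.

segment 1 (0° to 112.8°, uniform, h = 16) is passed completely: s = 0.0000 + (16) = 16.0000
segment 2 (112.8° to 231.7°, dwell): s unchanged at 16.0000
θ = 278.5° falls in segment 3 (231.7° to 293.3°, simple-harmonic, h = 14): β = 278.5 − 231.7 = 46.8°, B = 61.6°; Δs = 14/2·(1 − cos(π·0.7597)) = 12.0989; s = 16.0000 + 12.0989 = 28.0989
R = R0 + s = 12 + 28.0989 = 40.0989

40.0989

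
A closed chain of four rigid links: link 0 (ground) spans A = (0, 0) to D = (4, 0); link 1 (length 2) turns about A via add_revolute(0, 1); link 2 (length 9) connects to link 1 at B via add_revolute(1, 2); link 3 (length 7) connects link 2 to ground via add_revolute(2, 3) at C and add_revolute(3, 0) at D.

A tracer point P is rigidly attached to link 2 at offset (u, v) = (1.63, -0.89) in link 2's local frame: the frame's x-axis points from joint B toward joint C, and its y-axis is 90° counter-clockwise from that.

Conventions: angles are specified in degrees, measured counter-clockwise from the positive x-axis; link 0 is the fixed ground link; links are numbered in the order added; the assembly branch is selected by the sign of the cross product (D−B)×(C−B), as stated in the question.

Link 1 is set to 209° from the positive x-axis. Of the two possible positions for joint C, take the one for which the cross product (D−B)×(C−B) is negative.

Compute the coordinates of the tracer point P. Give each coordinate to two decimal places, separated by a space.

A=(0,0), D=(4.00,0)
B = A + 2.00·(cos209°, sin209°) = (-1.7492, -0.9696)
|BD| = 5.8304
circle(B,9.00) ∩ circle(D,7.00): a=5.6594, h=6.9979
  candidates: C₊=(2.6676,6.8720) cross=40.801; C₋=(4.9952,-6.9289) cross=-40.801
  branch - wants cross < 0 → take C=(4.9952,-6.9289) (cross=-40.801)
ex = (C−B)/|BC| = (0.7494,-0.6621); ey = (0.6621,0.7494)
P = B + 1.63·ex + -0.89·ey = (-1.1171,-2.7159)

-1.12 -2.72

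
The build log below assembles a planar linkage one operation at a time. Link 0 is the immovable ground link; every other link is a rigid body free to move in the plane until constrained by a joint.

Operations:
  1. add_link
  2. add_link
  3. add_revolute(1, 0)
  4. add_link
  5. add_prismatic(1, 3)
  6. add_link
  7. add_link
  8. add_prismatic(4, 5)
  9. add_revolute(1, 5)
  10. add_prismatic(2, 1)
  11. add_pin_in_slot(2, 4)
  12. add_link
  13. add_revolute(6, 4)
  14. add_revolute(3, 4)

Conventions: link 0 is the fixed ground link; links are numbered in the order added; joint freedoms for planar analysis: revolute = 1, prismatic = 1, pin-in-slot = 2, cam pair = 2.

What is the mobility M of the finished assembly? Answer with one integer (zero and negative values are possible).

link 0 = ground. State L|J1|J2 = 1|0|0
+link1  2|0|0
+link2  3|0|0
R(1,0) f=1→J1  3|1|0
+link3  4|1|0
P(1,3) f=1→J1  4|2|0
+link4  5|2|0
+link5  6|2|0
P(4,5) f=1→J1  6|3|0
R(1,5) f=1→J1  6|4|0
P(2,1) f=1→J1  6|5|0
PS(2,4) f=2→J2  6|5|1
+link6  7|5|1
R(6,4) f=1→J1  7|6|1
R(3,4) f=1→J1  7|7|1
M = 3(7−1)−2·7−1 = 18−14−1 = 3

M = 3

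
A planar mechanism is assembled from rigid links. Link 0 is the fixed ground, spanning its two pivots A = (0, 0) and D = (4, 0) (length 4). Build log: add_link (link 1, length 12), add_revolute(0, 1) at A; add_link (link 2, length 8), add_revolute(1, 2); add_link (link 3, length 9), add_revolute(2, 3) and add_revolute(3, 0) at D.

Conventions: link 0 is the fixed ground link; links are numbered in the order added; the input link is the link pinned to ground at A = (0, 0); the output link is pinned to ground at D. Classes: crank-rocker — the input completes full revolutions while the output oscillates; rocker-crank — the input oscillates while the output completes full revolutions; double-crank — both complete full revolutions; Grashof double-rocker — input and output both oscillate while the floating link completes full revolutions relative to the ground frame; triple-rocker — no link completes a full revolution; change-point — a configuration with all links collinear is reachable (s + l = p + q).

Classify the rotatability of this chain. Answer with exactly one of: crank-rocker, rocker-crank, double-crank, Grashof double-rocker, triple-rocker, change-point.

lengths: ground=4, input=12, coupler=8, output=9
sorted: s=4 (shortest), l=12 (longest), p+q=17
s + l = 16 vs p + q = 17
s + l < p + q (Grashof) with shortest = ground link → double-crank

double-crank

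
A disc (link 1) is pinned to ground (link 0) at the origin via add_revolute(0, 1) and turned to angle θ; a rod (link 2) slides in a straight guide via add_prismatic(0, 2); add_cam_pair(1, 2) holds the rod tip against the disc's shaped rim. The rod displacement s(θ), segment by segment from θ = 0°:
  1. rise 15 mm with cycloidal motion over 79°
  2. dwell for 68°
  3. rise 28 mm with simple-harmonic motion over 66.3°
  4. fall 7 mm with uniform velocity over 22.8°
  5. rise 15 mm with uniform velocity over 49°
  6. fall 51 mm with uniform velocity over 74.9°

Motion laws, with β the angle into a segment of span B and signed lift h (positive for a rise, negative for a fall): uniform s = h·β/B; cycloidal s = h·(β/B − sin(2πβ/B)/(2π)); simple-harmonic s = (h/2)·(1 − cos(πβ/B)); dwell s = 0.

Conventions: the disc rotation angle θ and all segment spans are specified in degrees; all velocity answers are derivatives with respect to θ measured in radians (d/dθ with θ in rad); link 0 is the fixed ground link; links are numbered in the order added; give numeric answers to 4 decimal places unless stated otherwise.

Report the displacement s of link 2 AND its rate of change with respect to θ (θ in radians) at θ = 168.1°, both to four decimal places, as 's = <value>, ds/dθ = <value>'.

segment 1 (0° to 79°, cycloidal, h = 15) is passed completely: s = 0.0000 + (15) = 15.0000
segment 2 (79° to 147°, dwell): s unchanged at 15.0000
θ = 168.1° falls in segment 3 (147° to 213.3°, simple-harmonic, h = 28): β = 168.1 − 147 = 21.1°, B = 66.3°; Δs = 28/2·(1 − cos(π·0.3183)) = 6.4336; s = 15.0000 + 6.4336 = 21.4336
velocity in seg [147°–213.3°] (simple-harmonic), θ in radians: β = 21.1° = 0.3683 rad, B = 66.3° = 1.1572 rad; ds/dθ = (πh/(2B)) sin(πβ/B) = (π·28/(2·1.1572)) sin(π·0.3183) = 31.979673 mm/rad

s = 21.4336, ds/dθ = 31.9797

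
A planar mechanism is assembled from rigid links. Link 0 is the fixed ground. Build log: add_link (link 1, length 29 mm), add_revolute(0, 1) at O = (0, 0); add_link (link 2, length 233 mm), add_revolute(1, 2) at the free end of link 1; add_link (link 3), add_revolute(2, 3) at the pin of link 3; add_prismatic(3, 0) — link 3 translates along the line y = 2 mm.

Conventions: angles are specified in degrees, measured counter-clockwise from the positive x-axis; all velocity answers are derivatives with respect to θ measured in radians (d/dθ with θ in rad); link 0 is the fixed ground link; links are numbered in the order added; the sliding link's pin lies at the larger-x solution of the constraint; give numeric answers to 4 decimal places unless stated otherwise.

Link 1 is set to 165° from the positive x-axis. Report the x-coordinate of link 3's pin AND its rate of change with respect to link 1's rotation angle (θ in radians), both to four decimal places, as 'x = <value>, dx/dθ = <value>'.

geometry: r = 29 mm, L = 233 mm, e = 2 mm
crank pin P = (r cos θ, r sin θ) = (-28.011849, 7.505752)
h = r sin θ − e = 7.505752 − 2 = 5.505752
x = r cos θ + √(L² − h²) = -28.011849 + 232.934941 = 204.923092
dx/dθ = −r sin θ − h·r cos θ/√(L² − h²) (θ in radians; h = 5.505752) = -6.843652

x = 204.9231, dx/dθ = -6.8437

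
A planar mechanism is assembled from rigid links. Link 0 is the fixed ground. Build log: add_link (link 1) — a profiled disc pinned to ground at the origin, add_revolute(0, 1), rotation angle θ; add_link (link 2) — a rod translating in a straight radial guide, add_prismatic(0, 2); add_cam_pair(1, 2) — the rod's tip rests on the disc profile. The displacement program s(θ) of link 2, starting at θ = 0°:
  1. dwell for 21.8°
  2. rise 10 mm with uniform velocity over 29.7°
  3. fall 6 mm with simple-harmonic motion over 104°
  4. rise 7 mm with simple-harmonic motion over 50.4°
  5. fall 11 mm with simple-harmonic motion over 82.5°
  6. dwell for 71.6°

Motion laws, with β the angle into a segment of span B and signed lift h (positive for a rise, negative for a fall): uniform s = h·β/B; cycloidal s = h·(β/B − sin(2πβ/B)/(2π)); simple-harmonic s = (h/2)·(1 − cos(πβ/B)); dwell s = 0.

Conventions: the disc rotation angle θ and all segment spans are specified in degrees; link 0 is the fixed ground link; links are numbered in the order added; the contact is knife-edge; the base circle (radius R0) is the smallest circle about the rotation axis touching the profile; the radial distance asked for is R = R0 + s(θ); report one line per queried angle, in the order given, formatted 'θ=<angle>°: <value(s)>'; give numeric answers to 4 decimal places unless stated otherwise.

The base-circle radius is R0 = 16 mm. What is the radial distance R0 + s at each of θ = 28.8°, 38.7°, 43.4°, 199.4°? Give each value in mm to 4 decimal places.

seg 1 [0°–21.8°] dwell: s stays 0.0000
seg 2 [21.8°–51.5°] uniform, h=10: θ=28.8° here. β=7, B=29.7. 10·7/29.7 = 2.3569 → s = 2.3569
seg 2 [21.8°–51.5°] uniform, h=10: θ=38.7° here. β=16.9, B=29.7. 10·16.9/29.7 = 5.6902 → s = 5.6902
seg 2 [21.8°–51.5°] uniform, h=10: θ=43.4° here. β=21.6, B=29.7. 10·21.6/29.7 = 7.2727 → s = 7.2727
seg 2 [21.8°–51.5°] uniform, h=10: full span → s += 10 → s = 10.0000
seg 3 [51.5°–155.5°] simple-harmonic, h=-6: full span → s += -6 → s = 4.0000
seg 4 [155.5°–205.9°] simple-harmonic, h=7: θ=199.4° here. β=43.9, B=50.4. 7/2·(1 − cos(π·0.8710)) = 6.7166 → s = 10.7166
θ=28.8°: R = R0 + s = 16 + 2.3569 = 18.3569
θ=38.7°: R = R0 + s = 16 + 5.6902 = 21.6902
θ=43.4°: R = R0 + s = 16 + 7.2727 = 23.2727
θ=199.4°: R = R0 + s = 16 + 10.7166 = 26.7166

θ=28.8°: 18.3569
θ=38.7°: 21.6902
θ=43.4°: 23.2727
θ=199.4°: 26.7166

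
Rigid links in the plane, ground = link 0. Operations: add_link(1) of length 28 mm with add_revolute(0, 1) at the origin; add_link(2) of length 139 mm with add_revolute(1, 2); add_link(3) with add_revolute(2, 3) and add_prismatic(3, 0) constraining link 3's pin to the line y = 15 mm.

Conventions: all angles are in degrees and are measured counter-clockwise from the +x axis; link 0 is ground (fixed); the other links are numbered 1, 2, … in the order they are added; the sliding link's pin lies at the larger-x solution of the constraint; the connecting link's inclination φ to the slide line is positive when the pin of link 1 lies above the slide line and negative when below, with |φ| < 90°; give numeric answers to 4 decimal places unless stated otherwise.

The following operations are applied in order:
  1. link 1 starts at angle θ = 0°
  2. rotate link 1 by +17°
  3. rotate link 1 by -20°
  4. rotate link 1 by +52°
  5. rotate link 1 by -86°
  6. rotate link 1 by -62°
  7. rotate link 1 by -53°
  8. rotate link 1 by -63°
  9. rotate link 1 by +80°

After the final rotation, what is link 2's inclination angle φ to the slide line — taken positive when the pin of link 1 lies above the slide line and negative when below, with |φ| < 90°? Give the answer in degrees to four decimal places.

geometry: r = 28 mm, L = 139 mm, e = 15 mm; θ starts at 0°
rotate link 1 by +17°: θ ← 0° +17° = 17°
rotate link 1 by -20°: θ ← 17° -20° = -3°
rotate link 1 by +52°: θ ← -3° +52° = 49°
rotate link 1 by -86°: θ ← 49° -86° = -37°
rotate link 1 by -62°: θ ← -37° -62° = -99°
rotate link 1 by -53°: θ ← -99° -53° = -152°
rotate link 1 by -63°: θ ← -152° -63° = -215°
rotate link 1 by +80°: θ ← -215° +80° = -135°
h = r sin θ − e = -19.798990 − 15 = -34.798990
sin φ = h / L = -34.798990 / 139 = -0.25035245
φ = arcsin(-0.25035245) = -14.498369°

-14.4984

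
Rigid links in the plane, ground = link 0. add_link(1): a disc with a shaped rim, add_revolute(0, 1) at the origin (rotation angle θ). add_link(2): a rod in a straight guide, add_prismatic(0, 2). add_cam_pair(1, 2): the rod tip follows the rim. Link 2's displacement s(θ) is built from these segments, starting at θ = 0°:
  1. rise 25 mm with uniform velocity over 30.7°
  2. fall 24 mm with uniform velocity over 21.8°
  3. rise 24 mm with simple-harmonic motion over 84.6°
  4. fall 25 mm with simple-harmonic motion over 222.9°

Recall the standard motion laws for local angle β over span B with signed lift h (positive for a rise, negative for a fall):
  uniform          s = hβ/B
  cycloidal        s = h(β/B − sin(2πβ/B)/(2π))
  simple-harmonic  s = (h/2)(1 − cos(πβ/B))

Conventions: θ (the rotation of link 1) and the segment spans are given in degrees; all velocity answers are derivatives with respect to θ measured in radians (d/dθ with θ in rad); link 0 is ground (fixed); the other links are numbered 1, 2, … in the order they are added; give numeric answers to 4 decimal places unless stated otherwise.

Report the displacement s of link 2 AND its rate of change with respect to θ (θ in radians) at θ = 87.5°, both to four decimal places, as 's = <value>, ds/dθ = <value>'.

segment 1 (0° to 30.7°, uniform, h = 25) is passed completely: s = 0.0000 + (25) = 25.0000
segment 2 (30.7° to 52.5°, uniform, h = -24) is passed completely: s = 25.0000 + (-24) = 1.0000
θ = 87.5° falls in segment 3 (52.5° to 137.1°, simple-harmonic, h = 24): β = 87.5 − 52.5 = 35°, B = 84.6°; Δs = 24/2·(1 − cos(π·0.4137)) = 8.7867; s = 1.0000 + 8.7867 = 9.7867
velocity in seg [52.5°–137.1°] (simple-harmonic), θ in radians: β = 35° = 0.6109 rad, B = 84.6° = 1.4765 rad; ds/dθ = (πh/(2B)) sin(πβ/B) = (π·24/(2·1.4765)) sin(π·0.4137) = 24.599526 mm/rad

s = 9.7867, ds/dθ = 24.5995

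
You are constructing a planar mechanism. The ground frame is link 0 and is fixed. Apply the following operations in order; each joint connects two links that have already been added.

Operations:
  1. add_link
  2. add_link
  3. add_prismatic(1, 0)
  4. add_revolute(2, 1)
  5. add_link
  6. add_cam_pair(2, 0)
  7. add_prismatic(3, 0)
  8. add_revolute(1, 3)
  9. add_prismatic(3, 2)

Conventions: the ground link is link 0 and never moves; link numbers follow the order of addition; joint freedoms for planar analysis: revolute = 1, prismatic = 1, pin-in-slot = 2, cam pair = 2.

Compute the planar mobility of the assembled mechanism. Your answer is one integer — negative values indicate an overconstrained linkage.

L=1 J1=0 J2=0
add link → L=2 J1=0 J2=0
add link → L=3 J1=0 J2=0
P@1,0 dof=1 J1 → L=3 J1=1 J2=0
R@2,1 dof=1 J1 → L=3 J1=2 J2=0
add link → L=4 J1=2 J2=0
C@2,0 dof=2 J2 → L=4 J1=2 J2=1
P@3,0 dof=1 J1 → L=4 J1=3 J2=1
R@1,3 dof=1 J1 → L=4 J1=4 J2=1
P@3,2 dof=1 J1 → L=4 J1=5 J2=1
M=3(L−1)−2J1−J2=3·3−2·5−1=-2

M = -2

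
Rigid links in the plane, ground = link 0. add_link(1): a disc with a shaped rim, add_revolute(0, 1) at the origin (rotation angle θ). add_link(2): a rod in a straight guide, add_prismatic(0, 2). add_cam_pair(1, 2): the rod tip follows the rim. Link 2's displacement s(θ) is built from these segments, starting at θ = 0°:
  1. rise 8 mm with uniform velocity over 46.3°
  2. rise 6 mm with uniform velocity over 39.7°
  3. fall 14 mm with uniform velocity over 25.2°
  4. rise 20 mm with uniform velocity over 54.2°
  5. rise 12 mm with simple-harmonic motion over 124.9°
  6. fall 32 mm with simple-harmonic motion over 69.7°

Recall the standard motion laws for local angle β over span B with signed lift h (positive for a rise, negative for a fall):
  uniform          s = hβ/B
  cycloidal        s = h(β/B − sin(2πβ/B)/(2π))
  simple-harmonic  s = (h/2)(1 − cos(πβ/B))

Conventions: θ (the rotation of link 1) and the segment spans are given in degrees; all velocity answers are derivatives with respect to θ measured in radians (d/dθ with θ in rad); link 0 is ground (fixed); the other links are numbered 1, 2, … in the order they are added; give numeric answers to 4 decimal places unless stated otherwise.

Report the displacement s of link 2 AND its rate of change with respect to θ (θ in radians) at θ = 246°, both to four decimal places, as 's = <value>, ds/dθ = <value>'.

segment 1 (0° to 46.3°, uniform, h = 8) is passed completely: s = 0.0000 + (8) = 8.0000
segment 2 (46.3° to 86°, uniform, h = 6) is passed completely: s = 8.0000 + (6) = 14.0000
segment 3 (86° to 111.2°, uniform, h = -14) is passed completely: s = 14.0000 + (-14) = 0.0000
segment 4 (111.2° to 165.4°, uniform, h = 20) is passed completely: s = 0.0000 + (20) = 20.0000
θ = 246° falls in segment 5 (165.4° to 290.3°, simple-harmonic, h = 12): β = 246 − 165.4 = 80.6°, B = 124.9°; Δs = 12/2·(1 − cos(π·0.6453)) = 8.6450; s = 20.0000 + 8.6450 = 28.6450
velocity in seg [165.4°–290.3°] (simple-harmonic), θ in radians: β = 80.6° = 1.4067 rad, B = 124.9° = 2.1799 rad; ds/dθ = (πh/(2B)) sin(πβ/B) = (π·12/(2·2.1799)) sin(π·0.6453) = 7.761387 mm/rad

s = 28.6450, ds/dθ = 7.7614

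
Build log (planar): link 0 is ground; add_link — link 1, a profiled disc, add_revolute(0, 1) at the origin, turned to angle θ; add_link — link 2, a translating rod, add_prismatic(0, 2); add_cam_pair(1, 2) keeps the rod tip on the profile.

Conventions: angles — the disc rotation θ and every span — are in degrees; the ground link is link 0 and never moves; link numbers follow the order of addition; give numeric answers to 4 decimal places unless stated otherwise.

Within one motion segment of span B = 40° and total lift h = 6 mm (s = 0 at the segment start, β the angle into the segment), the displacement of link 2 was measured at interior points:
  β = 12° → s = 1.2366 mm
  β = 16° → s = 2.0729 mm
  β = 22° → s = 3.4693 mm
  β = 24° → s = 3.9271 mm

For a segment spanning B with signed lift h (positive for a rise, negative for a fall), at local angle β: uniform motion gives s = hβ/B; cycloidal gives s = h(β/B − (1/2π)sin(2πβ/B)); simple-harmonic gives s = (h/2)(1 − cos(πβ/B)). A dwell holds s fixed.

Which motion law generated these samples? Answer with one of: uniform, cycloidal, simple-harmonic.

candidates at β/B = r: uniform s = h·r (linear in β); cycloidal s = h·(r − sin(2πr)/(2π)); simple-harmonic s = (h/2)(1 − cos(πr))
β=12°: printed 1.2366 | uniform 1.8000, cycloidal 0.8918, simple-harmonic 1.2366
β=16°: printed 2.0729 | uniform 2.4000, cycloidal 1.8387, simple-harmonic 2.0729
β=22°: printed 3.4693 | uniform 3.3000, cycloidal 3.5951, simple-harmonic 3.4693
β=24°: printed 3.9271 | uniform 3.6000, cycloidal 4.1613, simple-harmonic 3.9271
only one law matches every sample → simple-harmonic

simple-harmonic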